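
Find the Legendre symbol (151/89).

-1

Reduce the numerator: 151 ≡ 62 (mod 89), so (151/89) = (62/89).
Factor out 2: 62 = 2·31. Since 89 ≡ 1 (mod 8), (2/89) = +1. Now have (31/89).
89 ≡ 1 (mod 4), so quadratic reciprocity gives (31/89) = (89/31). Reduce: 89 ≡ 27 (mod 31). Now have (27/31).
Both 27 ≡ 3 and 31 ≡ 3 (mod 4), so reciprocity gives (27/31) = -(31/27). Reduce: 31 ≡ 4 (mod 27). Now have -(4/27).
Factor out 2: 4 = 2^2. Since 27 ≡ 3 (mod 8), (2/27) = -1, and (2/27)^2 = +1. Now have -(1/27).
(1/27) = 1. Collecting the sign factors: -1.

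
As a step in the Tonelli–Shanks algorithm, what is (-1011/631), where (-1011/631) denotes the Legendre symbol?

1

Reduce the numerator: -1011 ≡ 251 (mod 631), so (-1011/631) = (251/631).
Both 251 ≡ 3 and 631 ≡ 3 (mod 4), so reciprocity gives (251/631) = -(631/251). Reduce: 631 ≡ 129 (mod 251). Now have -(129/251).
129 ≡ 1 (mod 4), so quadratic reciprocity gives (129/251) = (251/129). Reduce: 251 ≡ 122 (mod 129). Now have -(122/129).
Factor out 2: 122 = 2·61. Since 129 ≡ 1 (mod 8), (2/129) = +1. Now have -(61/129).
61 ≡ 1 (mod 4), so quadratic reciprocity gives (61/129) = (129/61). Reduce: 129 ≡ 7 (mod 61). Now have -(7/61).
61 ≡ 1 (mod 4), so quadratic reciprocity gives (7/61) = (61/7). Reduce: 61 ≡ 5 (mod 7). Now have -(5/7).
5 ≡ 1 (mod 4), so quadratic reciprocity gives (5/7) = (7/5). Reduce: 7 ≡ 2 (mod 5). Now have -(2/5).
Factor out 2: 2 = 2. Since 5 ≡ 5 (mod 8), (2/5) = -1. Now have (1/5).
(1/5) = 1. Collecting the sign factors: 1.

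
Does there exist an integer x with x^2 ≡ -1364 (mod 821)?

yes

Reduce the numerator: -1364 ≡ 278 (mod 821), so (-1364/821) = (278/821).
Factor out 2: 278 = 2·139. Since 821 ≡ 5 (mod 8), (2/821) = -1. Now have -(139/821).
821 ≡ 1 (mod 4), so quadratic reciprocity gives (139/821) = (821/139). Reduce: 821 ≡ 126 (mod 139). Now have -(126/139).
Factor out 2: 126 = 2·63. Since 139 ≡ 3 (mod 8), (2/139) = -1. Now have (63/139).
Both 63 ≡ 3 and 139 ≡ 3 (mod 4), so reciprocity gives (63/139) = -(139/63). Reduce: 139 ≡ 13 (mod 63). Now have -(13/63).
13 ≡ 1 (mod 4), so quadratic reciprocity gives (13/63) = (63/13). Reduce: 63 ≡ 11 (mod 13). Now have -(11/13).
13 ≡ 1 (mod 4), so quadratic reciprocity gives (11/13) = (13/11). Reduce: 13 ≡ 2 (mod 11). Now have -(2/11).
Factor out 2: 2 = 2. Since 11 ≡ 3 (mod 8), (2/11) = -1. Now have (1/11).
(1/11) = 1. Collecting the sign factors: 1.
The Legendre symbol is 1, so x^2 ≡ -1364 (mod 821) has solution.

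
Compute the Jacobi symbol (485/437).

(485/437)
  = (48/437)    [485 ≡ 48 mod 437]
  = (3/437)    [437 ≡ 5 mod 8 ⇒ (2/437)^4 = +1]
  = (437/3)    [QR: 437 ≡ 1 mod 4, sign kept]
  = (2/3)    [437 ≡ 2 mod 3]
  = -(1/3)    [3 ≡ 3 mod 8 ⇒ (2/3) = -1]
  = -1    [(1/3) = 1]

-1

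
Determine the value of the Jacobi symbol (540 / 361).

(540 / 361)
  = (179 / 361)    [540 ≡ 179 mod 361]
  = (361 / 179)    [QR: 361 ≡ 1 mod 4, sign kept]
  = (3 / 179)    [361 ≡ 3 mod 179]
  = -(179 / 3)    [QR: both ≡ 3 mod 4, sign flips]
  = -(2 / 3)    [179 ≡ 2 mod 3]
  = (1 / 3)    [3 ≡ 3 mod 8 ⇒ (2 / 3) = -1]
  = 1    [(1 / 3) = 1]

1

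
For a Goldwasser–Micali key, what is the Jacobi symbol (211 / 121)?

(211 / 121)
  = (90 / 121)    [211 ≡ 90 mod 121]
  = (45 / 121)    [121 ≡ 1 mod 8 ⇒ (2 / 121) = +1]
  = (121 / 45)    [QR: 45 ≡ 1 mod 4, sign kept]
  = (31 / 45)    [121 ≡ 31 mod 45]
  = (45 / 31)    [QR: 45 ≡ 1 mod 4, sign kept]
  = (14 / 31)    [45 ≡ 14 mod 31]
  = (7 / 31)    [31 ≡ 7 mod 8 ⇒ (2 / 31) = +1]
  = -(31 / 7)    [QR: both ≡ 3 mod 4, sign flips]
  = -(3 / 7)    [31 ≡ 3 mod 7]
  = (7 / 3)    [QR: both ≡ 3 mod 4, sign flips]
  = (1 / 3)    [7 ≡ 1 mod 3]
  = 1    [(1 / 3) = 1]

1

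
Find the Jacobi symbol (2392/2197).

(2392/2197)
  = (195/2197)    [2392 ≡ 195 mod 2197]
  = (2197/195)    [QR: 2197 ≡ 1 mod 4, sign kept]
  = (52/195)    [2197 ≡ 52 mod 195]
  = (13/195)    [195 ≡ 3 mod 8 ⇒ (2/195)^2 = +1]
  = (195/13)    [QR: 13 ≡ 1 mod 4, sign kept]
  = (0/13)    [195 ≡ 0 mod 13]
  = 0    [numerator 0, gcd > 1]

0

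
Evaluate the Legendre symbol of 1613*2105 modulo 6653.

1

By multiplicativity, (1613·2105|6653) = (1613|6653)·(2105|6653).
First factor (1613|6653):
(1613|6653)
  = (6653|1613)    [QR: 1613 ≡ 1 mod 4, sign kept]
  = (201|1613)    [6653 ≡ 201 mod 1613]
  = (1613|201)    [QR: 201 ≡ 1 mod 4, sign kept]
  = (5|201)    [1613 ≡ 5 mod 201]
  = (201|5)    [QR: 5 ≡ 1 mod 4, sign kept]
  = (1|5)    [201 ≡ 1 mod 5]
  = 1    [(1|5) = 1]
Second factor (2105|6653):
(2105|6653)
  = (6653|2105)    [QR: 2105 ≡ 1 mod 4, sign kept]
  = (338|2105)    [6653 ≡ 338 mod 2105]
  = (169|2105)    [2105 ≡ 1 mod 8 ⇒ (2|2105) = +1]
  = (2105|169)    [QR: 169 ≡ 1 mod 4, sign kept]
  = (77|169)    [2105 ≡ 77 mod 169]
  = (169|77)    [QR: 77 ≡ 1 mod 4, sign kept]
  = (15|77)    [169 ≡ 15 mod 77]
  = (77|15)    [QR: 77 ≡ 1 mod 4, sign kept]
  = (2|15)    [77 ≡ 2 mod 15]
  = (1|15)    [15 ≡ 7 mod 8 ⇒ (2|15) = +1]
  = 1    [(1|15) = 1]
Product: (1)·(1) = 1.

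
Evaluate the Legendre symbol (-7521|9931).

(-7521|9931)
  = (2410|9931)    [-7521 ≡ 2410 mod 9931]
  = -(1205|9931)    [9931 ≡ 3 mod 8 ⇒ (2|9931) = -1]
  = -(9931|1205)    [QR: 1205 ≡ 1 mod 4, sign kept]
  = -(291|1205)    [9931 ≡ 291 mod 1205]
  = -(1205|291)    [QR: 1205 ≡ 1 mod 4, sign kept]
  = -(41|291)    [1205 ≡ 41 mod 291]
  = -(291|41)    [QR: 41 ≡ 1 mod 4, sign kept]
  = -(4|41)    [291 ≡ 4 mod 41]
  = -(1|41)    [41 ≡ 1 mod 8 ⇒ (2|41)^2 = +1]
  = -1    [(1|41) = 1]

-1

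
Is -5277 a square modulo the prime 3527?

(-5277|3527)
  = (1777|3527)    [-5277 ≡ 1777 mod 3527]
  = (3527|1777)    [QR: 1777 ≡ 1 mod 4, sign kept]
  = (1750|1777)    [3527 ≡ 1750 mod 1777]
  = (875|1777)    [1777 ≡ 1 mod 8 ⇒ (2|1777) = +1]
  = (1777|875)    [QR: 1777 ≡ 1 mod 4, sign kept]
  = (27|875)    [1777 ≡ 27 mod 875]
  = -(875|27)    [QR: both ≡ 3 mod 4, sign flips]
  = -(11|27)    [875 ≡ 11 mod 27]
  = (27|11)    [QR: both ≡ 3 mod 4, sign flips]
  = (5|11)    [27 ≡ 5 mod 11]
  = (11|5)    [QR: 5 ≡ 1 mod 4, sign kept]
  = (1|5)    [11 ≡ 1 mod 5]
  = 1    [(1|5) = 1]
The Legendre symbol is 1, so x^2 ≡ -5277 (mod 3527) has solution.

yes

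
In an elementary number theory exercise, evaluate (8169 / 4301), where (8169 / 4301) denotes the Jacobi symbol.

-1

(8169 / 4301)
  = (3868 / 4301)    [8169 ≡ 3868 mod 4301]
  = (967 / 4301)    [4301 ≡ 5 mod 8 ⇒ (2 / 4301)^2 = +1]
  = (4301 / 967)    [QR: 4301 ≡ 1 mod 4, sign kept]
  = (433 / 967)    [4301 ≡ 433 mod 967]
  = (967 / 433)    [QR: 433 ≡ 1 mod 4, sign kept]
  = (101 / 433)    [967 ≡ 101 mod 433]
  = (433 / 101)    [QR: 101 ≡ 1 mod 4, sign kept]
  = (29 / 101)    [433 ≡ 29 mod 101]
  = (101 / 29)    [QR: 29 ≡ 1 mod 4, sign kept]
  = (14 / 29)    [101 ≡ 14 mod 29]
  = -(7 / 29)    [29 ≡ 5 mod 8 ⇒ (2 / 29) = -1]
  = -(29 / 7)    [QR: 29 ≡ 1 mod 4, sign kept]
  = -(1 / 7)    [29 ≡ 1 mod 7]
  = -1    [(1 / 7) = 1]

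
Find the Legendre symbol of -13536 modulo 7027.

-1

Pull out -1: (-13536 / 7027) = (-1 / 7027)·(13536 / 7027). Since 7027 ≡ 3 (mod 4), (-1 / 7027) = -1. Now have -(13536 / 7027).
Reduce the numerator: 13536 ≡ 6509 (mod 7027), so (13536 / 7027) = (6509 / 7027).
6509 ≡ 1 (mod 4), so quadratic reciprocity gives (6509 / 7027) = (7027 / 6509). Reduce: 7027 ≡ 518 (mod 6509). Now have -(518 / 6509).
Factor out 2: 518 = 2·259. Since 6509 ≡ 5 (mod 8), (2 / 6509) = -1. Now have (259 / 6509).
6509 ≡ 1 (mod 4), so quadratic reciprocity gives (259 / 6509) = (6509 / 259). Reduce: 6509 ≡ 34 (mod 259). Now have (34 / 259).
Factor out 2: 34 = 2·17. Since 259 ≡ 3 (mod 8), (2 / 259) = -1. Now have -(17 / 259).
17 ≡ 1 (mod 4), so quadratic reciprocity gives (17 / 259) = (259 / 17). Reduce: 259 ≡ 4 (mod 17). Now have -(4 / 17).
Factor out 2: 4 = 2^2. Since 17 ≡ 1 (mod 8), (2 / 17) = +1, and (2 / 17)^2 = +1. Now have -(1 / 17).
(1 / 17) = 1. Collecting the sign factors: -1.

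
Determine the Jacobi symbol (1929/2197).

-1

(1929/2197)
  = (2197/1929)    [QR: 1929 ≡ 1 mod 4, sign kept]
  = (268/1929)    [2197 ≡ 268 mod 1929]
  = (67/1929)    [1929 ≡ 1 mod 8 ⇒ (2/1929)^2 = +1]
  = (1929/67)    [QR: 1929 ≡ 1 mod 4, sign kept]
  = (53/67)    [1929 ≡ 53 mod 67]
  = (67/53)    [QR: 53 ≡ 1 mod 4, sign kept]
  = (14/53)    [67 ≡ 14 mod 53]
  = -(7/53)    [53 ≡ 5 mod 8 ⇒ (2/53) = -1]
  = -(53/7)    [QR: 53 ≡ 1 mod 4, sign kept]
  = -(4/7)    [53 ≡ 4 mod 7]
  = -(1/7)    [7 ≡ 7 mod 8 ⇒ (2/7)^2 = +1]
  = -1    [(1/7) = 1]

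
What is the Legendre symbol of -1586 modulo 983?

-1

Reduce the numerator: -1586 ≡ 380 (mod 983), so (-1586|983) = (380|983).
Factor out 2: 380 = 2^2·95. Since 983 ≡ 7 (mod 8), (2|983) = +1, and (2|983)^2 = +1. Now have (95|983).
Both 95 ≡ 3 and 983 ≡ 3 (mod 4), so reciprocity gives (95|983) = -(983|95). Reduce: 983 ≡ 33 (mod 95). Now have -(33|95).
33 ≡ 1 (mod 4), so quadratic reciprocity gives (33|95) = (95|33). Reduce: 95 ≡ 29 (mod 33). Now have -(29|33).
29 ≡ 1 (mod 4), so quadratic reciprocity gives (29|33) = (33|29). Reduce: 33 ≡ 4 (mod 29). Now have -(4|29).
Factor out 2: 4 = 2^2. Since 29 ≡ 5 (mod 8), (2|29) = -1, and (2|29)^2 = +1. Now have -(1|29).
(1|29) = 1. Collecting the sign factors: -1.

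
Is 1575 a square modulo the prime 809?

yes

Reduce the numerator: 1575 ≡ 766 (mod 809), so (1575/809) = (766/809).
Factor out 2: 766 = 2·383. Since 809 ≡ 1 (mod 8), (2/809) = +1. Now have (383/809).
809 ≡ 1 (mod 4), so quadratic reciprocity gives (383/809) = (809/383). Reduce: 809 ≡ 43 (mod 383). Now have (43/383).
Both 43 ≡ 3 and 383 ≡ 3 (mod 4), so reciprocity gives (43/383) = -(383/43). Reduce: 383 ≡ 39 (mod 43). Now have -(39/43).
Both 39 ≡ 3 and 43 ≡ 3 (mod 4), so reciprocity gives (39/43) = -(43/39). Reduce: 43 ≡ 4 (mod 39). Now have (4/39).
Factor out 2: 4 = 2^2. Since 39 ≡ 7 (mod 8), (2/39) = +1, and (2/39)^2 = +1. Now have (1/39).
(1/39) = 1. Collecting the sign factors: 1.
(1575/809) = 1, and 809 is prime, so 1575 is a quadratic residue mod 809.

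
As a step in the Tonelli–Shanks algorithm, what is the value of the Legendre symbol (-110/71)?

1

(-110/71)
  = -(110/71)    [71 ≡ 3 mod 4 ⇒ (-1/71) = -1]
  = -(39/71)    [110 ≡ 39 mod 71]
  = (71/39)    [QR: both ≡ 3 mod 4, sign flips]
  = (32/39)    [71 ≡ 32 mod 39]
  = (1/39)    [39 ≡ 7 mod 8 ⇒ (2/39)^5 = +1]
  = 1    [(1/39) = 1]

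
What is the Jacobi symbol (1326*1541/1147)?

1

By multiplicativity, (1326·1541/1147) = (1326/1147)·(1541/1147).
First factor (1326/1147):
(1326/1147)
  = (179/1147)    [1326 ≡ 179 mod 1147]
  = -(1147/179)    [QR: both ≡ 3 mod 4, sign flips]
  = -(73/179)    [1147 ≡ 73 mod 179]
  = -(179/73)    [QR: 73 ≡ 1 mod 4, sign kept]
  = -(33/73)    [179 ≡ 33 mod 73]
  = -(73/33)    [QR: 33 ≡ 1 mod 4, sign kept]
  = -(7/33)    [73 ≡ 7 mod 33]
  = -(33/7)    [QR: 33 ≡ 1 mod 4, sign kept]
  = -(5/7)    [33 ≡ 5 mod 7]
  = -(7/5)    [QR: 5 ≡ 1 mod 4, sign kept]
  = -(2/5)    [7 ≡ 2 mod 5]
  = (1/5)    [5 ≡ 5 mod 8 ⇒ (2/5) = -1]
  = 1    [(1/5) = 1]
Second factor (1541/1147):
(1541/1147)
  = (394/1147)    [1541 ≡ 394 mod 1147]
  = -(197/1147)    [1147 ≡ 3 mod 8 ⇒ (2/1147) = -1]
  = -(1147/197)    [QR: 197 ≡ 1 mod 4, sign kept]
  = -(162/197)    [1147 ≡ 162 mod 197]
  = (81/197)    [197 ≡ 5 mod 8 ⇒ (2/197) = -1]
  = (197/81)    [QR: 81 ≡ 1 mod 4, sign kept]
  = (35/81)    [197 ≡ 35 mod 81]
  = (81/35)    [QR: 81 ≡ 1 mod 4, sign kept]
  = (11/35)    [81 ≡ 11 mod 35]
  = -(35/11)    [QR: both ≡ 3 mod 4, sign flips]
  = -(2/11)    [35 ≡ 2 mod 11]
  = (1/11)    [11 ≡ 3 mod 8 ⇒ (2/11) = -1]
  = 1    [(1/11) = 1]
Product: (1)·(1) = 1.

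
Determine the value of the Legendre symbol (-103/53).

(-103/53)
  = (3/53)    [-103 ≡ 3 mod 53]
  = (53/3)    [QR: 53 ≡ 1 mod 4, sign kept]
  = (2/3)    [53 ≡ 2 mod 3]
  = -(1/3)    [3 ≡ 3 mod 8 ⇒ (2/3) = -1]
  = -1    [(1/3) = 1]

-1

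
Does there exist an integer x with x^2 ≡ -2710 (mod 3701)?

no

Pull out -1: (-2710/3701) = (-1/3701)·(2710/3701). Since 3701 ≡ 1 (mod 4), (-1/3701) = +1. Now have (2710/3701).
Factor out 2: 2710 = 2·1355. Since 3701 ≡ 5 (mod 8), (2/3701) = -1. Now have -(1355/3701).
3701 ≡ 1 (mod 4), so quadratic reciprocity gives (1355/3701) = (3701/1355). Reduce: 3701 ≡ 991 (mod 1355). Now have -(991/1355).
Both 991 ≡ 3 and 1355 ≡ 3 (mod 4), so reciprocity gives (991/1355) = -(1355/991). Reduce: 1355 ≡ 364 (mod 991). Now have (364/991).
Factor out 2: 364 = 2^2·91. Since 991 ≡ 7 (mod 8), (2/991) = +1, and (2/991)^2 = +1. Now have (91/991).
Both 91 ≡ 3 and 991 ≡ 3 (mod 4), so reciprocity gives (91/991) = -(991/91). Reduce: 991 ≡ 81 (mod 91). Now have -(81/91).
81 ≡ 1 (mod 4), so quadratic reciprocity gives (81/91) = (91/81). Reduce: 91 ≡ 10 (mod 81). Now have -(10/81).
Factor out 2: 10 = 2·5. Since 81 ≡ 1 (mod 8), (2/81) = +1. Now have -(5/81).
5 ≡ 1 (mod 4), so quadratic reciprocity gives (5/81) = (81/5). Reduce: 81 ≡ 1 (mod 5). Now have -(1/5).
(1/5) = 1. Collecting the sign factors: -1.
The Legendre symbol is -1, so x^2 ≡ -2710 (mod 3701) has no solution.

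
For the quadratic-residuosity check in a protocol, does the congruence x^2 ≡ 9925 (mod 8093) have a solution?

(9925|8093)
  = (1832|8093)    [9925 ≡ 1832 mod 8093]
  = -(229|8093)    [8093 ≡ 5 mod 8 ⇒ (2|8093)^3 = -1]
  = -(8093|229)    [QR: 229 ≡ 1 mod 4, sign kept]
  = -(78|229)    [8093 ≡ 78 mod 229]
  = (39|229)    [229 ≡ 5 mod 8 ⇒ (2|229) = -1]
  = (229|39)    [QR: 229 ≡ 1 mod 4, sign kept]
  = (34|39)    [229 ≡ 34 mod 39]
  = (17|39)    [39 ≡ 7 mod 8 ⇒ (2|39) = +1]
  = (39|17)    [QR: 17 ≡ 1 mod 4, sign kept]
  = (5|17)    [39 ≡ 5 mod 17]
  = (17|5)    [QR: 5 ≡ 1 mod 4, sign kept]
  = (2|5)    [17 ≡ 2 mod 5]
  = -(1|5)    [5 ≡ 5 mod 8 ⇒ (2|5) = -1]
  = -1    [(1|5) = 1]
The Legendre symbol is -1, so x^2 ≡ 9925 (mod 8093) has no solution.

no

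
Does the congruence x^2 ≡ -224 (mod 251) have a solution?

(-224|251)
  = (27|251)    [-224 ≡ 27 mod 251]
  = -(251|27)    [QR: both ≡ 3 mod 4, sign flips]
  = -(8|27)    [251 ≡ 8 mod 27]
  = (1|27)    [27 ≡ 3 mod 8 ⇒ (2|27)^3 = -1]
  = 1    [(1|27) = 1]
(-224|251) = 1, and 251 is prime, so -224 is a quadratic residue mod 251.

yes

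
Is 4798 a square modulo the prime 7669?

no

(4798|7669)
  = -(2399|7669)    [7669 ≡ 5 mod 8 ⇒ (2|7669) = -1]
  = -(7669|2399)    [QR: 7669 ≡ 1 mod 4, sign kept]
  = -(472|2399)    [7669 ≡ 472 mod 2399]
  = -(59|2399)    [2399 ≡ 7 mod 8 ⇒ (2|2399)^3 = +1]
  = (2399|59)    [QR: both ≡ 3 mod 4, sign flips]
  = (39|59)    [2399 ≡ 39 mod 59]
  = -(59|39)    [QR: both ≡ 3 mod 4, sign flips]
  = -(20|39)    [59 ≡ 20 mod 39]
  = -(5|39)    [39 ≡ 7 mod 8 ⇒ (2|39)^2 = +1]
  = -(39|5)    [QR: 5 ≡ 1 mod 4, sign kept]
  = -(4|5)    [39 ≡ 4 mod 5]
  = -(1|5)    [5 ≡ 5 mod 8 ⇒ (2|5)^2 = +1]
  = -1    [(1|5) = 1]
The Legendre symbol is -1, so x^2 ≡ 4798 (mod 7669) has no solution.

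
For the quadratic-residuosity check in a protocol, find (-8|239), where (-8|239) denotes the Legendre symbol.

(-8|239)
  = (231|239)    [-8 ≡ 231 mod 239]
  = -(239|231)    [QR: both ≡ 3 mod 4, sign flips]
  = -(8|231)    [239 ≡ 8 mod 231]
  = -(1|231)    [231 ≡ 7 mod 8 ⇒ (2|231)^3 = +1]
  = -1    [(1|231) = 1]

-1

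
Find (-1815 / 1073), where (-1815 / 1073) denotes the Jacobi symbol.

1

(-1815 / 1073)
  = (331 / 1073)    [-1815 ≡ 331 mod 1073]
  = (1073 / 331)    [QR: 1073 ≡ 1 mod 4, sign kept]
  = (80 / 331)    [1073 ≡ 80 mod 331]
  = (5 / 331)    [331 ≡ 3 mod 8 ⇒ (2 / 331)^4 = +1]
  = (331 / 5)    [QR: 5 ≡ 1 mod 4, sign kept]
  = (1 / 5)    [331 ≡ 1 mod 5]
  = 1    [(1 / 5) = 1]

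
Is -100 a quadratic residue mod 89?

(-100/89)
  = (78/89)    [-100 ≡ 78 mod 89]
  = (39/89)    [89 ≡ 1 mod 8 ⇒ (2/89) = +1]
  = (89/39)    [QR: 89 ≡ 1 mod 4, sign kept]
  = (11/39)    [89 ≡ 11 mod 39]
  = -(39/11)    [QR: both ≡ 3 mod 4, sign flips]
  = -(6/11)    [39 ≡ 6 mod 11]
  = (3/11)    [11 ≡ 3 mod 8 ⇒ (2/11) = -1]
  = -(11/3)    [QR: both ≡ 3 mod 4, sign flips]
  = -(2/3)    [11 ≡ 2 mod 3]
  = (1/3)    [3 ≡ 3 mod 8 ⇒ (2/3) = -1]
  = 1    [(1/3) = 1]
(-100/89) = 1, and 89 is prime, so -100 is a quadratic residue mod 89.

yes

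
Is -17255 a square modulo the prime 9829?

yes

Pull out -1: (-17255|9829) = (-1|9829)·(17255|9829). Since 9829 ≡ 1 (mod 4), (-1|9829) = +1. Now have (17255|9829).
Reduce the numerator: 17255 ≡ 7426 (mod 9829), so (17255|9829) = (7426|9829).
Factor out 2: 7426 = 2·3713. Since 9829 ≡ 5 (mod 8), (2|9829) = -1. Now have -(3713|9829).
3713 ≡ 1 (mod 4), so quadratic reciprocity gives (3713|9829) = (9829|3713). Reduce: 9829 ≡ 2403 (mod 3713). Now have -(2403|3713).
3713 ≡ 1 (mod 4), so quadratic reciprocity gives (2403|3713) = (3713|2403). Reduce: 3713 ≡ 1310 (mod 2403). Now have -(1310|2403).
Factor out 2: 1310 = 2·655. Since 2403 ≡ 3 (mod 8), (2|2403) = -1. Now have (655|2403).
Both 655 ≡ 3 and 2403 ≡ 3 (mod 4), so reciprocity gives (655|2403) = -(2403|655). Reduce: 2403 ≡ 438 (mod 655). Now have -(438|655).
Factor out 2: 438 = 2·219. Since 655 ≡ 7 (mod 8), (2|655) = +1. Now have -(219|655).
Both 219 ≡ 3 and 655 ≡ 3 (mod 4), so reciprocity gives (219|655) = -(655|219). Reduce: 655 ≡ 217 (mod 219). Now have (217|219).
217 ≡ 1 (mod 4), so quadratic reciprocity gives (217|219) = (219|217). Reduce: 219 ≡ 2 (mod 217). Now have (2|217).
Factor out 2: 2 = 2. Since 217 ≡ 1 (mod 8), (2|217) = +1. Now have (1|217).
(1|217) = 1. Collecting the sign factors: 1.
(-17255|9829) = 1, and 9829 is prime, so -17255 is a quadratic residue mod 9829.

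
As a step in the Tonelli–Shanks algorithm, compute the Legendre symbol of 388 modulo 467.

Factor out 2: 388 = 2^2·97. Since 467 ≡ 3 (mod 8), (2/467) = -1, and (2/467)^2 = +1. Now have (97/467).
97 ≡ 1 (mod 4), so quadratic reciprocity gives (97/467) = (467/97). Reduce: 467 ≡ 79 (mod 97). Now have (79/97).
97 ≡ 1 (mod 4), so quadratic reciprocity gives (79/97) = (97/79). Reduce: 97 ≡ 18 (mod 79). Now have (18/79).
Factor out 2: 18 = 2·9. Since 79 ≡ 7 (mod 8), (2/79) = +1. Now have (9/79).
9 ≡ 1 (mod 4), so quadratic reciprocity gives (9/79) = (79/9). Reduce: 79 ≡ 7 (mod 9). Now have (7/9).
9 ≡ 1 (mod 4), so quadratic reciprocity gives (7/9) = (9/7). Reduce: 9 ≡ 2 (mod 7). Now have (2/7).
Factor out 2: 2 = 2. Since 7 ≡ 7 (mod 8), (2/7) = +1. Now have (1/7).
(1/7) = 1. Collecting the sign factors: 1.

1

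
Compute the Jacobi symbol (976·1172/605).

-1

By multiplicativity, (976·1172/605) = (976/605)·(1172/605).
First factor (976/605):
(976/605)
  = (371/605)    [976 ≡ 371 mod 605]
  = (605/371)    [QR: 605 ≡ 1 mod 4, sign kept]
  = (234/371)    [605 ≡ 234 mod 371]
  = -(117/371)    [371 ≡ 3 mod 8 ⇒ (2/371) = -1]
  = -(371/117)    [QR: 117 ≡ 1 mod 4, sign kept]
  = -(20/117)    [371 ≡ 20 mod 117]
  = -(5/117)    [117 ≡ 5 mod 8 ⇒ (2/117)^2 = +1]
  = -(117/5)    [QR: 5 ≡ 1 mod 4, sign kept]
  = -(2/5)    [117 ≡ 2 mod 5]
  = (1/5)    [5 ≡ 5 mod 8 ⇒ (2/5) = -1]
  = 1    [(1/5) = 1]
Second factor (1172/605):
(1172/605)
  = (567/605)    [1172 ≡ 567 mod 605]
  = (605/567)    [QR: 605 ≡ 1 mod 4, sign kept]
  = (38/567)    [605 ≡ 38 mod 567]
  = (19/567)    [567 ≡ 7 mod 8 ⇒ (2/567) = +1]
  = -(567/19)    [QR: both ≡ 3 mod 4, sign flips]
  = -(16/19)    [567 ≡ 16 mod 19]
  = -(1/19)    [19 ≡ 3 mod 8 ⇒ (2/19)^4 = +1]
  = -1    [(1/19) = 1]
Product: (1)·(-1) = -1.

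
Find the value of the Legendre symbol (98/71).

1

(98/71)
  = (27/71)    [98 ≡ 27 mod 71]
  = -(71/27)    [QR: both ≡ 3 mod 4, sign flips]
  = -(17/27)    [71 ≡ 17 mod 27]
  = -(27/17)    [QR: 17 ≡ 1 mod 4, sign kept]
  = -(10/17)    [27 ≡ 10 mod 17]
  = -(5/17)    [17 ≡ 1 mod 8 ⇒ (2/17) = +1]
  = -(17/5)    [QR: 5 ≡ 1 mod 4, sign kept]
  = -(2/5)    [17 ≡ 2 mod 5]
  = (1/5)    [5 ≡ 5 mod 8 ⇒ (2/5) = -1]
  = 1    [(1/5) = 1]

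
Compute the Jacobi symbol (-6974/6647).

Reduce the numerator: -6974 ≡ 6320 (mod 6647), so (-6974/6647) = (6320/6647).
Factor out 2: 6320 = 2^4·395. Since 6647 ≡ 7 (mod 8), (2/6647) = +1, and (2/6647)^4 = +1. Now have (395/6647).
Both 395 ≡ 3 and 6647 ≡ 3 (mod 4), so reciprocity gives (395/6647) = -(6647/395). Reduce: 6647 ≡ 327 (mod 395). Now have -(327/395).
Both 327 ≡ 3 and 395 ≡ 3 (mod 4), so reciprocity gives (327/395) = -(395/327). Reduce: 395 ≡ 68 (mod 327). Now have (68/327).
Factor out 2: 68 = 2^2·17. Since 327 ≡ 7 (mod 8), (2/327) = +1, and (2/327)^2 = +1. Now have (17/327).
17 ≡ 1 (mod 4), so quadratic reciprocity gives (17/327) = (327/17). Reduce: 327 ≡ 4 (mod 17). Now have (4/17).
Factor out 2: 4 = 2^2. Since 17 ≡ 1 (mod 8), (2/17) = +1, and (2/17)^2 = +1. Now have (1/17).
(1/17) = 1. Collecting the sign factors: 1.

1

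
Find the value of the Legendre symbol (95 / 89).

-1

(95 / 89)
  = (6 / 89)    [95 ≡ 6 mod 89]
  = (3 / 89)    [89 ≡ 1 mod 8 ⇒ (2 / 89) = +1]
  = (89 / 3)    [QR: 89 ≡ 1 mod 4, sign kept]
  = (2 / 3)    [89 ≡ 2 mod 3]
  = -(1 / 3)    [3 ≡ 3 mod 8 ⇒ (2 / 3) = -1]
  = -1    [(1 / 3) = 1]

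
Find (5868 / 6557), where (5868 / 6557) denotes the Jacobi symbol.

-1

Factor out 2: 5868 = 2^2·1467. Since 6557 ≡ 5 (mod 8), (2 / 6557) = -1, and (2 / 6557)^2 = +1. Now have (1467 / 6557).
6557 ≡ 1 (mod 4), so quadratic reciprocity gives (1467 / 6557) = (6557 / 1467). Reduce: 6557 ≡ 689 (mod 1467). Now have (689 / 1467).
689 ≡ 1 (mod 4), so quadratic reciprocity gives (689 / 1467) = (1467 / 689). Reduce: 1467 ≡ 89 (mod 689). Now have (89 / 689).
89 ≡ 1 (mod 4), so quadratic reciprocity gives (89 / 689) = (689 / 89). Reduce: 689 ≡ 66 (mod 89). Now have (66 / 89).
Factor out 2: 66 = 2·33. Since 89 ≡ 1 (mod 8), (2 / 89) = +1. Now have (33 / 89).
33 ≡ 1 (mod 4), so quadratic reciprocity gives (33 / 89) = (89 / 33). Reduce: 89 ≡ 23 (mod 33). Now have (23 / 33).
33 ≡ 1 (mod 4), so quadratic reciprocity gives (23 / 33) = (33 / 23). Reduce: 33 ≡ 10 (mod 23). Now have (10 / 23).
Factor out 2: 10 = 2·5. Since 23 ≡ 7 (mod 8), (2 / 23) = +1. Now have (5 / 23).
5 ≡ 1 (mod 4), so quadratic reciprocity gives (5 / 23) = (23 / 5). Reduce: 23 ≡ 3 (mod 5). Now have (3 / 5).
5 ≡ 1 (mod 4), so quadratic reciprocity gives (3 / 5) = (5 / 3). Reduce: 5 ≡ 2 (mod 3). Now have (2 / 3).
Factor out 2: 2 = 2. Since 3 ≡ 3 (mod 8), (2 / 3) = -1. Now have -(1 / 3).
(1 / 3) = 1. Collecting the sign factors: -1.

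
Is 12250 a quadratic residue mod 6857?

Reduce the numerator: 12250 ≡ 5393 (mod 6857), so (12250|6857) = (5393|6857).
5393 ≡ 1 (mod 4), so quadratic reciprocity gives (5393|6857) = (6857|5393). Reduce: 6857 ≡ 1464 (mod 5393). Now have (1464|5393).
Factor out 2: 1464 = 2^3·183. Since 5393 ≡ 1 (mod 8), (2|5393) = +1, and (2|5393)^3 = +1. Now have (183|5393).
5393 ≡ 1 (mod 4), so quadratic reciprocity gives (183|5393) = (5393|183). Reduce: 5393 ≡ 86 (mod 183). Now have (86|183).
Factor out 2: 86 = 2·43. Since 183 ≡ 7 (mod 8), (2|183) = +1. Now have (43|183).
Both 43 ≡ 3 and 183 ≡ 3 (mod 4), so reciprocity gives (43|183) = -(183|43). Reduce: 183 ≡ 11 (mod 43). Now have -(11|43).
Both 11 ≡ 3 and 43 ≡ 3 (mod 4), so reciprocity gives (11|43) = -(43|11). Reduce: 43 ≡ 10 (mod 11). Now have (10|11).
Factor out 2: 10 = 2·5. Since 11 ≡ 3 (mod 8), (2|11) = -1. Now have -(5|11).
5 ≡ 1 (mod 4), so quadratic reciprocity gives (5|11) = (11|5). Reduce: 11 ≡ 1 (mod 5). Now have -(1|5).
(1|5) = 1. Collecting the sign factors: -1.
(12250|6857) = -1, and 6857 is prime, so 12250 is not a quadratic residue mod 6857.

no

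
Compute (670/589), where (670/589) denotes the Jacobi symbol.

Reduce the numerator: 670 ≡ 81 (mod 589), so (670/589) = (81/589).
81 ≡ 1 (mod 4), so quadratic reciprocity gives (81/589) = (589/81). Reduce: 589 ≡ 22 (mod 81). Now have (22/81).
Factor out 2: 22 = 2·11. Since 81 ≡ 1 (mod 8), (2/81) = +1. Now have (11/81).
81 ≡ 1 (mod 4), so quadratic reciprocity gives (11/81) = (81/11). Reduce: 81 ≡ 4 (mod 11). Now have (4/11).
Factor out 2: 4 = 2^2. Since 11 ≡ 3 (mod 8), (2/11) = -1, and (2/11)^2 = +1. Now have (1/11).
(1/11) = 1. Collecting the sign factors: 1.

1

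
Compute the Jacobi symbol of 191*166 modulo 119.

-1

By multiplicativity, (191·166/119) = (191/119)·(166/119).
First factor (191/119):
(191/119)
  = (72/119)    [191 ≡ 72 mod 119]
  = (9/119)    [119 ≡ 7 mod 8 ⇒ (2/119)^3 = +1]
  = (119/9)    [QR: 9 ≡ 1 mod 4, sign kept]
  = (2/9)    [119 ≡ 2 mod 9]
  = (1/9)    [9 ≡ 1 mod 8 ⇒ (2/9) = +1]
  = 1    [(1/9) = 1]
Second factor (166/119):
(166/119)
  = (47/119)    [166 ≡ 47 mod 119]
  = -(119/47)    [QR: both ≡ 3 mod 4, sign flips]
  = -(25/47)    [119 ≡ 25 mod 47]
  = -(47/25)    [QR: 25 ≡ 1 mod 4, sign kept]
  = -(22/25)    [47 ≡ 22 mod 25]
  = -(11/25)    [25 ≡ 1 mod 8 ⇒ (2/25) = +1]
  = -(25/11)    [QR: 25 ≡ 1 mod 4, sign kept]
  = -(3/11)    [25 ≡ 3 mod 11]
  = (11/3)    [QR: both ≡ 3 mod 4, sign flips]
  = (2/3)    [11 ≡ 2 mod 3]
  = -(1/3)    [3 ≡ 3 mod 8 ⇒ (2/3) = -1]
  = -1    [(1/3) = 1]
Product: (1)·(-1) = -1.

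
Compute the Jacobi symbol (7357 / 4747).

1

Reduce the numerator: 7357 ≡ 2610 (mod 4747), so (7357 / 4747) = (2610 / 4747).
Factor out 2: 2610 = 2·1305. Since 4747 ≡ 3 (mod 8), (2 / 4747) = -1. Now have -(1305 / 4747).
1305 ≡ 1 (mod 4), so quadratic reciprocity gives (1305 / 4747) = (4747 / 1305). Reduce: 4747 ≡ 832 (mod 1305). Now have -(832 / 1305).
Factor out 2: 832 = 2^6·13. Since 1305 ≡ 1 (mod 8), (2 / 1305) = +1, and (2 / 1305)^6 = +1. Now have -(13 / 1305).
13 ≡ 1 (mod 4), so quadratic reciprocity gives (13 / 1305) = (1305 / 13). Reduce: 1305 ≡ 5 (mod 13). Now have -(5 / 13).
5 ≡ 1 (mod 4), so quadratic reciprocity gives (5 / 13) = (13 / 5). Reduce: 13 ≡ 3 (mod 5). Now have -(3 / 5).
5 ≡ 1 (mod 4), so quadratic reciprocity gives (3 / 5) = (5 / 3). Reduce: 5 ≡ 2 (mod 3). Now have -(2 / 3).
Factor out 2: 2 = 2. Since 3 ≡ 3 (mod 8), (2 / 3) = -1. Now have (1 / 3).
(1 / 3) = 1. Collecting the sign factors: 1.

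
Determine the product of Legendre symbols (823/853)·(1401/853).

-1

By multiplicativity, (823·1401/853) = (823/853)·(1401/853).
First factor (823/853):
853 ≡ 1 (mod 4), so quadratic reciprocity gives (823/853) = (853/823). Reduce: 853 ≡ 30 (mod 823). Now have (30/823).
Factor out 2: 30 = 2·15. Since 823 ≡ 7 (mod 8), (2/823) = +1. Now have (15/823).
Both 15 ≡ 3 and 823 ≡ 3 (mod 4), so reciprocity gives (15/823) = -(823/15). Reduce: 823 ≡ 13 (mod 15). Now have -(13/15).
13 ≡ 1 (mod 4), so quadratic reciprocity gives (13/15) = (15/13). Reduce: 15 ≡ 2 (mod 13). Now have -(2/13).
Factor out 2: 2 = 2. Since 13 ≡ 5 (mod 8), (2/13) = -1. Now have (1/13).
(1/13) = 1. Collecting the sign factors: 1.
Second factor (1401/853):
Reduce the numerator: 1401 ≡ 548 (mod 853), so (1401/853) = (548/853).
Factor out 2: 548 = 2^2·137. Since 853 ≡ 5 (mod 8), (2/853) = -1, and (2/853)^2 = +1. Now have (137/853).
137 ≡ 1 (mod 4), so quadratic reciprocity gives (137/853) = (853/137). Reduce: 853 ≡ 31 (mod 137). Now have (31/137).
137 ≡ 1 (mod 4), so quadratic reciprocity gives (31/137) = (137/31). Reduce: 137 ≡ 13 (mod 31). Now have (13/31).
13 ≡ 1 (mod 4), so quadratic reciprocity gives (13/31) = (31/13). Reduce: 31 ≡ 5 (mod 13). Now have (5/13).
5 ≡ 1 (mod 4), so quadratic reciprocity gives (5/13) = (13/5). Reduce: 13 ≡ 3 (mod 5). Now have (3/5).
5 ≡ 1 (mod 4), so quadratic reciprocity gives (3/5) = (5/3). Reduce: 5 ≡ 2 (mod 3). Now have (2/3).
Factor out 2: 2 = 2. Since 3 ≡ 3 (mod 8), (2/3) = -1. Now have -(1/3).
(1/3) = 1. Collecting the sign factors: -1.
Product: (1)·(-1) = -1.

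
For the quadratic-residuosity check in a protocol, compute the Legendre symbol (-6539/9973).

Reduce the numerator: -6539 ≡ 3434 (mod 9973), so (-6539/9973) = (3434/9973).
Factor out 2: 3434 = 2·1717. Since 9973 ≡ 5 (mod 8), (2/9973) = -1. Now have -(1717/9973).
1717 ≡ 1 (mod 4), so quadratic reciprocity gives (1717/9973) = (9973/1717). Reduce: 9973 ≡ 1388 (mod 1717). Now have -(1388/1717).
Factor out 2: 1388 = 2^2·347. Since 1717 ≡ 5 (mod 8), (2/1717) = -1, and (2/1717)^2 = +1. Now have -(347/1717).
1717 ≡ 1 (mod 4), so quadratic reciprocity gives (347/1717) = (1717/347). Reduce: 1717 ≡ 329 (mod 347). Now have -(329/347).
329 ≡ 1 (mod 4), so quadratic reciprocity gives (329/347) = (347/329). Reduce: 347 ≡ 18 (mod 329). Now have -(18/329).
Factor out 2: 18 = 2·9. Since 329 ≡ 1 (mod 8), (2/329) = +1. Now have -(9/329).
9 ≡ 1 (mod 4), so quadratic reciprocity gives (9/329) = (329/9). Reduce: 329 ≡ 5 (mod 9). Now have -(5/9).
5 ≡ 1 (mod 4), so quadratic reciprocity gives (5/9) = (9/5). Reduce: 9 ≡ 4 (mod 5). Now have -(4/5).
Factor out 2: 4 = 2^2. Since 5 ≡ 5 (mod 8), (2/5) = -1, and (2/5)^2 = +1. Now have -(1/5).
(1/5) = 1. Collecting the sign factors: -1.

-1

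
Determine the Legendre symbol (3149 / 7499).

(3149 / 7499)
  = (7499 / 3149)    [QR: 3149 ≡ 1 mod 4, sign kept]
  = (1201 / 3149)    [7499 ≡ 1201 mod 3149]
  = (3149 / 1201)    [QR: 1201 ≡ 1 mod 4, sign kept]
  = (747 / 1201)    [3149 ≡ 747 mod 1201]
  = (1201 / 747)    [QR: 1201 ≡ 1 mod 4, sign kept]
  = (454 / 747)    [1201 ≡ 454 mod 747]
  = -(227 / 747)    [747 ≡ 3 mod 8 ⇒ (2 / 747) = -1]
  = (747 / 227)    [QR: both ≡ 3 mod 4, sign flips]
  = (66 / 227)    [747 ≡ 66 mod 227]
  = -(33 / 227)    [227 ≡ 3 mod 8 ⇒ (2 / 227) = -1]
  = -(227 / 33)    [QR: 33 ≡ 1 mod 4, sign kept]
  = -(29 / 33)    [227 ≡ 29 mod 33]
  = -(33 / 29)    [QR: 29 ≡ 1 mod 4, sign kept]
  = -(4 / 29)    [33 ≡ 4 mod 29]
  = -(1 / 29)    [29 ≡ 5 mod 8 ⇒ (2 / 29)^2 = +1]
  = -1    [(1 / 29) = 1]

-1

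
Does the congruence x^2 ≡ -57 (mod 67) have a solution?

yes

(-57/67)
  = (10/67)    [-57 ≡ 10 mod 67]
  = -(5/67)    [67 ≡ 3 mod 8 ⇒ (2/67) = -1]
  = -(67/5)    [QR: 5 ≡ 1 mod 4, sign kept]
  = -(2/5)    [67 ≡ 2 mod 5]
  = (1/5)    [5 ≡ 5 mod 8 ⇒ (2/5) = -1]
  = 1    [(1/5) = 1]
(-57/67) = 1, and 67 is prime, so -57 is a quadratic residue mod 67.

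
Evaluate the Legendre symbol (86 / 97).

Factor out 2: 86 = 2·43. Since 97 ≡ 1 (mod 8), (2 / 97) = +1. Now have (43 / 97).
97 ≡ 1 (mod 4), so quadratic reciprocity gives (43 / 97) = (97 / 43). Reduce: 97 ≡ 11 (mod 43). Now have (11 / 43).
Both 11 ≡ 3 and 43 ≡ 3 (mod 4), so reciprocity gives (11 / 43) = -(43 / 11). Reduce: 43 ≡ 10 (mod 11). Now have -(10 / 11).
Factor out 2: 10 = 2·5. Since 11 ≡ 3 (mod 8), (2 / 11) = -1. Now have (5 / 11).
5 ≡ 1 (mod 4), so quadratic reciprocity gives (5 / 11) = (11 / 5). Reduce: 11 ≡ 1 (mod 5). Now have (1 / 5).
(1 / 5) = 1. Collecting the sign factors: 1.

1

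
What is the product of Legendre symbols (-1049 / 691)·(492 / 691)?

By multiplicativity, (-1049·492 / 691) = (-1049 / 691)·(492 / 691).
First factor (-1049 / 691):
Reduce the numerator: -1049 ≡ 333 (mod 691), so (-1049 / 691) = (333 / 691).
333 ≡ 1 (mod 4), so quadratic reciprocity gives (333 / 691) = (691 / 333). Reduce: 691 ≡ 25 (mod 333). Now have (25 / 333).
25 ≡ 1 (mod 4), so quadratic reciprocity gives (25 / 333) = (333 / 25). Reduce: 333 ≡ 8 (mod 25). Now have (8 / 25).
Factor out 2: 8 = 2^3. Since 25 ≡ 1 (mod 8), (2 / 25) = +1, and (2 / 25)^3 = +1. Now have (1 / 25).
(1 / 25) = 1. Collecting the sign factors: 1.
Second factor (492 / 691):
Factor out 2: 492 = 2^2·123. Since 691 ≡ 3 (mod 8), (2 / 691) = -1, and (2 / 691)^2 = +1. Now have (123 / 691).
Both 123 ≡ 3 and 691 ≡ 3 (mod 4), so reciprocity gives (123 / 691) = -(691 / 123). Reduce: 691 ≡ 76 (mod 123). Now have -(76 / 123).
Factor out 2: 76 = 2^2·19. Since 123 ≡ 3 (mod 8), (2 / 123) = -1, and (2 / 123)^2 = +1. Now have -(19 / 123).
Both 19 ≡ 3 and 123 ≡ 3 (mod 4), so reciprocity gives (19 / 123) = -(123 / 19). Reduce: 123 ≡ 9 (mod 19). Now have (9 / 19).
9 ≡ 1 (mod 4), so quadratic reciprocity gives (9 / 19) = (19 / 9). Reduce: 19 ≡ 1 (mod 9). Now have (1 / 9).
(1 / 9) = 1. Collecting the sign factors: 1.
Product: (1)·(1) = 1.

1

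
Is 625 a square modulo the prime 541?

Reduce the numerator: 625 ≡ 84 (mod 541), so (625/541) = (84/541).
Factor out 2: 84 = 2^2·21. Since 541 ≡ 5 (mod 8), (2/541) = -1, and (2/541)^2 = +1. Now have (21/541).
21 ≡ 1 (mod 4), so quadratic reciprocity gives (21/541) = (541/21). Reduce: 541 ≡ 16 (mod 21). Now have (16/21).
Factor out 2: 16 = 2^4. Since 21 ≡ 5 (mod 8), (2/21) = -1, and (2/21)^4 = +1. Now have (1/21).
(1/21) = 1. Collecting the sign factors: 1.
The Legendre symbol is 1, so x^2 ≡ 625 (mod 541) has solution.

yes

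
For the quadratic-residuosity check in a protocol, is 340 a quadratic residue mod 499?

(340/499)
  = (85/499)    [499 ≡ 3 mod 8 ⇒ (2/499)^2 = +1]
  = (499/85)    [QR: 85 ≡ 1 mod 4, sign kept]
  = (74/85)    [499 ≡ 74 mod 85]
  = -(37/85)    [85 ≡ 5 mod 8 ⇒ (2/85) = -1]
  = -(85/37)    [QR: 37 ≡ 1 mod 4, sign kept]
  = -(11/37)    [85 ≡ 11 mod 37]
  = -(37/11)    [QR: 37 ≡ 1 mod 4, sign kept]
  = -(4/11)    [37 ≡ 4 mod 11]
  = -(1/11)    [11 ≡ 3 mod 8 ⇒ (2/11)^2 = +1]
  = -1    [(1/11) = 1]
(340/499) = -1, and 499 is prime, so 340 is not a quadratic residue mod 499.

no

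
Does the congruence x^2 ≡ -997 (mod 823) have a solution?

Pull out -1: (-997/823) = (-1/823)·(997/823). Since 823 ≡ 3 (mod 4), (-1/823) = -1. Now have -(997/823).
Reduce the numerator: 997 ≡ 174 (mod 823), so (997/823) = (174/823).
Factor out 2: 174 = 2·87. Since 823 ≡ 7 (mod 8), (2/823) = +1. Now have -(87/823).
Both 87 ≡ 3 and 823 ≡ 3 (mod 4), so reciprocity gives (87/823) = -(823/87). Reduce: 823 ≡ 40 (mod 87). Now have (40/87).
Factor out 2: 40 = 2^3·5. Since 87 ≡ 7 (mod 8), (2/87) = +1, and (2/87)^3 = +1. Now have (5/87).
5 ≡ 1 (mod 4), so quadratic reciprocity gives (5/87) = (87/5). Reduce: 87 ≡ 2 (mod 5). Now have (2/5).
Factor out 2: 2 = 2. Since 5 ≡ 5 (mod 8), (2/5) = -1. Now have -(1/5).
(1/5) = 1. Collecting the sign factors: -1.
(-997/823) = -1, and 823 is prime, so -997 is not a quadratic residue mod 823.

no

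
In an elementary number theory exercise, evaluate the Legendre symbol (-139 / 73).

-1

(-139 / 73)
  = (139 / 73)    [73 ≡ 1 mod 4 ⇒ (-1 / 73) = +1]
  = (66 / 73)    [139 ≡ 66 mod 73]
  = (33 / 73)    [73 ≡ 1 mod 8 ⇒ (2 / 73) = +1]
  = (73 / 33)    [QR: 33 ≡ 1 mod 4, sign kept]
  = (7 / 33)    [73 ≡ 7 mod 33]
  = (33 / 7)    [QR: 33 ≡ 1 mod 4, sign kept]
  = (5 / 7)    [33 ≡ 5 mod 7]
  = (7 / 5)    [QR: 5 ≡ 1 mod 4, sign kept]
  = (2 / 5)    [7 ≡ 2 mod 5]
  = -(1 / 5)    [5 ≡ 5 mod 8 ⇒ (2 / 5) = -1]
  = -1    [(1 / 5) = 1]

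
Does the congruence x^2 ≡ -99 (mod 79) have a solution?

Reduce the numerator: -99 ≡ 59 (mod 79), so (-99/79) = (59/79).
Both 59 ≡ 3 and 79 ≡ 3 (mod 4), so reciprocity gives (59/79) = -(79/59). Reduce: 79 ≡ 20 (mod 59). Now have -(20/59).
Factor out 2: 20 = 2^2·5. Since 59 ≡ 3 (mod 8), (2/59) = -1, and (2/59)^2 = +1. Now have -(5/59).
5 ≡ 1 (mod 4), so quadratic reciprocity gives (5/59) = (59/5). Reduce: 59 ≡ 4 (mod 5). Now have -(4/5).
Factor out 2: 4 = 2^2. Since 5 ≡ 5 (mod 8), (2/5) = -1, and (2/5)^2 = +1. Now have -(1/5).
(1/5) = 1. Collecting the sign factors: -1.
The Legendre symbol is -1, so x^2 ≡ -99 (mod 79) has no solution.

no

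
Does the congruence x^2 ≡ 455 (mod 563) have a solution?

Both 455 ≡ 3 and 563 ≡ 3 (mod 4), so reciprocity gives (455/563) = -(563/455). Reduce: 563 ≡ 108 (mod 455). Now have -(108/455).
Factor out 2: 108 = 2^2·27. Since 455 ≡ 7 (mod 8), (2/455) = +1, and (2/455)^2 = +1. Now have -(27/455).
Both 27 ≡ 3 and 455 ≡ 3 (mod 4), so reciprocity gives (27/455) = -(455/27). Reduce: 455 ≡ 23 (mod 27). Now have (23/27).
Both 23 ≡ 3 and 27 ≡ 3 (mod 4), so reciprocity gives (23/27) = -(27/23). Reduce: 27 ≡ 4 (mod 23). Now have -(4/23).
Factor out 2: 4 = 2^2. Since 23 ≡ 7 (mod 8), (2/23) = +1, and (2/23)^2 = +1. Now have -(1/23).
(1/23) = 1. Collecting the sign factors: -1.
The Legendre symbol is -1, so x^2 ≡ 455 (mod 563) has no solution.

no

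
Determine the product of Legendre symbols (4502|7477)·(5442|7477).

-1

By multiplicativity, (4502·5442|7477) = (4502|7477)·(5442|7477).
First factor (4502|7477):
(4502|7477)
  = -(2251|7477)    [7477 ≡ 5 mod 8 ⇒ (2|7477) = -1]
  = -(7477|2251)    [QR: 7477 ≡ 1 mod 4, sign kept]
  = -(724|2251)    [7477 ≡ 724 mod 2251]
  = -(181|2251)    [2251 ≡ 3 mod 8 ⇒ (2|2251)^2 = +1]
  = -(2251|181)    [QR: 181 ≡ 1 mod 4, sign kept]
  = -(79|181)    [2251 ≡ 79 mod 181]
  = -(181|79)    [QR: 181 ≡ 1 mod 4, sign kept]
  = -(23|79)    [181 ≡ 23 mod 79]
  = (79|23)    [QR: both ≡ 3 mod 4, sign flips]
  = (10|23)    [79 ≡ 10 mod 23]
  = (5|23)    [23 ≡ 7 mod 8 ⇒ (2|23) = +1]
  = (23|5)    [QR: 5 ≡ 1 mod 4, sign kept]
  = (3|5)    [23 ≡ 3 mod 5]
  = (5|3)    [QR: 5 ≡ 1 mod 4, sign kept]
  = (2|3)    [5 ≡ 2 mod 3]
  = -(1|3)    [3 ≡ 3 mod 8 ⇒ (2|3) = -1]
  = -1    [(1|3) = 1]
Second factor (5442|7477):
(5442|7477)
  = -(2721|7477)    [7477 ≡ 5 mod 8 ⇒ (2|7477) = -1]
  = -(7477|2721)    [QR: 2721 ≡ 1 mod 4, sign kept]
  = -(2035|2721)    [7477 ≡ 2035 mod 2721]
  = -(2721|2035)    [QR: 2721 ≡ 1 mod 4, sign kept]
  = -(686|2035)    [2721 ≡ 686 mod 2035]
  = (343|2035)    [2035 ≡ 3 mod 8 ⇒ (2|2035) = -1]
  = -(2035|343)    [QR: both ≡ 3 mod 4, sign flips]
  = -(320|343)    [2035 ≡ 320 mod 343]
  = -(5|343)    [343 ≡ 7 mod 8 ⇒ (2|343)^6 = +1]
  = -(343|5)    [QR: 5 ≡ 1 mod 4, sign kept]
  = -(3|5)    [343 ≡ 3 mod 5]
  = -(5|3)    [QR: 5 ≡ 1 mod 4, sign kept]
  = -(2|3)    [5 ≡ 2 mod 3]
  = (1|3)    [3 ≡ 3 mod 8 ⇒ (2|3) = -1]
  = 1    [(1|3) = 1]
Product: (-1)·(1) = -1.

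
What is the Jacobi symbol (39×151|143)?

By multiplicativity, (39·151|143) = (39|143)·(151|143).
First factor (39|143):
Both 39 ≡ 3 and 143 ≡ 3 (mod 4), so reciprocity gives (39|143) = -(143|39). Reduce: 143 ≡ 26 (mod 39). Now have -(26|39).
Factor out 2: 26 = 2·13. Since 39 ≡ 7 (mod 8), (2|39) = +1. Now have -(13|39).
13 ≡ 1 (mod 4), so quadratic reciprocity gives (13|39) = (39|13). Reduce: 39 ≡ 0 (mod 13). Now have -(0|13).
The numerator is now 0 with denominator 13 > 1: the symbol is 0.
Second factor (151|143):
Reduce the numerator: 151 ≡ 8 (mod 143), so (151|143) = (8|143).
Factor out 2: 8 = 2^3. Since 143 ≡ 7 (mod 8), (2|143) = +1, and (2|143)^3 = +1. Now have (1|143).
(1|143) = 1. Collecting the sign factors: 1.
Product: (0)·(1) = 0.

0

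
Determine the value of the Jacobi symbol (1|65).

(1|65) = 1. Collecting the sign factors: 1.

1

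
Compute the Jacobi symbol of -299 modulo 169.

0

(-299/169)
  = (39/169)    [-299 ≡ 39 mod 169]
  = (169/39)    [QR: 169 ≡ 1 mod 4, sign kept]
  = (13/39)    [169 ≡ 13 mod 39]
  = (39/13)    [QR: 13 ≡ 1 mod 4, sign kept]
  = (0/13)    [39 ≡ 0 mod 13]
  = 0    [numerator 0, gcd > 1]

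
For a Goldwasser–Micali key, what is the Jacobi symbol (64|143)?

1

(64|143)
  = (1|143)    [143 ≡ 7 mod 8 ⇒ (2|143)^6 = +1]
  = 1    [(1|143) = 1]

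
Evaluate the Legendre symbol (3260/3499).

1

Factor out 2: 3260 = 2^2·815. Since 3499 ≡ 3 (mod 8), (2/3499) = -1, and (2/3499)^2 = +1. Now have (815/3499).
Both 815 ≡ 3 and 3499 ≡ 3 (mod 4), so reciprocity gives (815/3499) = -(3499/815). Reduce: 3499 ≡ 239 (mod 815). Now have -(239/815).
Both 239 ≡ 3 and 815 ≡ 3 (mod 4), so reciprocity gives (239/815) = -(815/239). Reduce: 815 ≡ 98 (mod 239). Now have (98/239).
Factor out 2: 98 = 2·49. Since 239 ≡ 7 (mod 8), (2/239) = +1. Now have (49/239).
49 ≡ 1 (mod 4), so quadratic reciprocity gives (49/239) = (239/49). Reduce: 239 ≡ 43 (mod 49). Now have (43/49).
49 ≡ 1 (mod 4), so quadratic reciprocity gives (43/49) = (49/43). Reduce: 49 ≡ 6 (mod 43). Now have (6/43).
Factor out 2: 6 = 2·3. Since 43 ≡ 3 (mod 8), (2/43) = -1. Now have -(3/43).
Both 3 ≡ 3 and 43 ≡ 3 (mod 4), so reciprocity gives (3/43) = -(43/3). Reduce: 43 ≡ 1 (mod 3). Now have (1/3).
(1/3) = 1. Collecting the sign factors: 1.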